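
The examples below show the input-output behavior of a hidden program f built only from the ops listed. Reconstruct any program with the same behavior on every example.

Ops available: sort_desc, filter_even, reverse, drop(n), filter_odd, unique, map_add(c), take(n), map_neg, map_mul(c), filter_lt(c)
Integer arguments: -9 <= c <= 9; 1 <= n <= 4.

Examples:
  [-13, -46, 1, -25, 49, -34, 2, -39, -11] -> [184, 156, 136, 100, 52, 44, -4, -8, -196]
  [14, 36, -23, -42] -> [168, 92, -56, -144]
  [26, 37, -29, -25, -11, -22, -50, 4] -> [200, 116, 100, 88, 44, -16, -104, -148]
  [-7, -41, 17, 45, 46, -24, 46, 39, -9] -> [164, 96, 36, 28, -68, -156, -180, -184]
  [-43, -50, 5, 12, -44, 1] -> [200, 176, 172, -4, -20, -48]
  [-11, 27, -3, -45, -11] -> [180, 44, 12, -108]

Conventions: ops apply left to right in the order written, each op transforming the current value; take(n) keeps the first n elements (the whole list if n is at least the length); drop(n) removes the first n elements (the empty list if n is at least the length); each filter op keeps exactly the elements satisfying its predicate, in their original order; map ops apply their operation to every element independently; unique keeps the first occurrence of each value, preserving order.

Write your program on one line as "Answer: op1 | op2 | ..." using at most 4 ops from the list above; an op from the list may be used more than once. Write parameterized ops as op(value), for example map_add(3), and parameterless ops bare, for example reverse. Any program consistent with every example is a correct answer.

sort_desc | map_mul(-4) | unique | sort_desc

Check, running the answer program on each example:
  [-13, -46, 1, -25, 49, -34, 2, -39, -11] -> [49, 2, 1, -11, -13, -25, -34, -39, -46] -> [-196, -8, -4, 44, 52, 100, 136, 156, 184] -> [-196, -8, -4, 44, 52, 100, 136, 156, 184] -> [184, 156, 136, 100, 52, 44, -4, -8, -196]
  [14, 36, -23, -42] -> [36, 14, -23, -42] -> [-144, -56, 92, 168] -> [-144, -56, 92, 168] -> [168, 92, -56, -144]
  [26, 37, -29, -25, -11, -22, -50, 4] -> [37, 26, 4, -11, -22, -25, -29, -50] -> [-148, -104, -16, 44, 88, 100, 116, 200] -> [-148, -104, -16, 44, 88, 100, 116, 200] -> [200, 116, 100, 88, 44, -16, -104, -148]
  [-7, -41, 17, 45, 46, -24, 46, 39, -9] -> [46, 46, 45, 39, 17, -7, -9, -24, -41] -> [-184, -184, -180, -156, -68, 28, 36, 96, 164] -> [-184, -180, -156, -68, 28, 36, 96, 164] -> [164, 96, 36, 28, -68, -156, -180, -184]
  [-43, -50, 5, 12, -44, 1] -> [12, 5, 1, -43, -44, -50] -> [-48, -20, -4, 172, 176, 200] -> [-48, -20, -4, 172, 176, 200] -> [200, 176, 172, -4, -20, -48]
  [-11, 27, -3, -45, -11] -> [27, -3, -11, -11, -45] -> [-108, 12, 44, 44, 180] -> [-108, 12, 44, 180] -> [180, 44, 12, -108]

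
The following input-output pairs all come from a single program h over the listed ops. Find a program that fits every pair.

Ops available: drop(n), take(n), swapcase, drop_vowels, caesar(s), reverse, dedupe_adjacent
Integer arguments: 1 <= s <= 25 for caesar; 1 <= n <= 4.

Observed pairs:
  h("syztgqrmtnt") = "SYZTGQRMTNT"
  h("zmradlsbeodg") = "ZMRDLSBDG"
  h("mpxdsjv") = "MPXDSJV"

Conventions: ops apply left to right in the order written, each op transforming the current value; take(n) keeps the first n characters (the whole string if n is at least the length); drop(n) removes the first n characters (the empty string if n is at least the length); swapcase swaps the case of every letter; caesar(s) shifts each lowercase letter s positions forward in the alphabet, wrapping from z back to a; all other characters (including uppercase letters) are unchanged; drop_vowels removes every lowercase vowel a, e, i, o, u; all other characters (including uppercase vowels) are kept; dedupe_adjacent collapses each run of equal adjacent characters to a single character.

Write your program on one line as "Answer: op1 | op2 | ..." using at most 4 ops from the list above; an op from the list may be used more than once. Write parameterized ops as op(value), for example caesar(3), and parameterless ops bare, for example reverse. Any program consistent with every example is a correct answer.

reverse | drop_vowels | reverse | swapcase

Check, running the answer program on each example:
  "syztgqrmtnt" -> "tntmrqgtzys" -> "tntmrqgtzys" -> "syztgqrmtnt" -> "SYZTGQRMTNT"
  "zmradlsbeodg" -> "gdoebsldarmz" -> "gdbsldrmz" -> "zmrdlsbdg" -> "ZMRDLSBDG"
  "mpxdsjv" -> "vjsdxpm" -> "vjsdxpm" -> "mpxdsjv" -> "MPXDSJV"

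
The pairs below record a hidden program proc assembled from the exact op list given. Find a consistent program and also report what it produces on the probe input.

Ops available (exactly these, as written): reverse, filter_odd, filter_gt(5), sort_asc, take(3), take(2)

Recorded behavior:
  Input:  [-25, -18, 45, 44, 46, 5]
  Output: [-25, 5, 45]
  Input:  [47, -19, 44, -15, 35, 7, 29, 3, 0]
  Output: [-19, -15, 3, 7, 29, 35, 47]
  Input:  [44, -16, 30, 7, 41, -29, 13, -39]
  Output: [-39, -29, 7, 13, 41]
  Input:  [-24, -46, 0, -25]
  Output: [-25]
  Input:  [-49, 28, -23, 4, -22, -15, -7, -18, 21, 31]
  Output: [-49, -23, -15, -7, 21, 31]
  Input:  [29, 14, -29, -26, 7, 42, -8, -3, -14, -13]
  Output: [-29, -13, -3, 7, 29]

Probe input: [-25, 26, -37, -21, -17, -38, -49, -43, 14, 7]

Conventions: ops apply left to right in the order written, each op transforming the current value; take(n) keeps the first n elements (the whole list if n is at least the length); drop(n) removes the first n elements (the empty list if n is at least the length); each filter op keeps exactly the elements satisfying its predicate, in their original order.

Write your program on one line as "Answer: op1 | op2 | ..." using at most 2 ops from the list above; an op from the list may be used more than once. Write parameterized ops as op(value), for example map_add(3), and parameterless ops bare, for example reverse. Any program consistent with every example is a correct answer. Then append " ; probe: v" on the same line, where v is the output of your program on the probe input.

sort_asc | filter_odd ; probe: [-49, -43, -37, -25, -21, -17, 7]

Check, running the answer program on each example:
  [-25, -18, 45, 44, 46, 5] -> [-25, -18, 5, 44, 45, 46] -> [-25, 5, 45]
  [47, -19, 44, -15, 35, 7, 29, 3, 0] -> [-19, -15, 0, 3, 7, 29, 35, 44, 47] -> [-19, -15, 3, 7, 29, 35, 47]
  [44, -16, 30, 7, 41, -29, 13, -39] -> [-39, -29, -16, 7, 13, 30, 41, 44] -> [-39, -29, 7, 13, 41]
  [-24, -46, 0, -25] -> [-46, -25, -24, 0] -> [-25]
  [-49, 28, -23, 4, -22, -15, -7, -18, 21, 31] -> [-49, -23, -22, -18, -15, -7, 4, 21, 28, 31] -> [-49, -23, -15, -7, 21, 31]
  [29, 14, -29, -26, 7, 42, -8, -3, -14, -13] -> [-29, -26, -14, -13, -8, -3, 7, 14, 29, 42] -> [-29, -13, -3, 7, 29]
  probe: [-25, 26, -37, -21, -17, -38, -49, -43, 14, 7] -> [-49, -43, -38, -37, -25, -21, -17, 7, 14, 26] -> [-49, -43, -37, -25, -21, -17, 7]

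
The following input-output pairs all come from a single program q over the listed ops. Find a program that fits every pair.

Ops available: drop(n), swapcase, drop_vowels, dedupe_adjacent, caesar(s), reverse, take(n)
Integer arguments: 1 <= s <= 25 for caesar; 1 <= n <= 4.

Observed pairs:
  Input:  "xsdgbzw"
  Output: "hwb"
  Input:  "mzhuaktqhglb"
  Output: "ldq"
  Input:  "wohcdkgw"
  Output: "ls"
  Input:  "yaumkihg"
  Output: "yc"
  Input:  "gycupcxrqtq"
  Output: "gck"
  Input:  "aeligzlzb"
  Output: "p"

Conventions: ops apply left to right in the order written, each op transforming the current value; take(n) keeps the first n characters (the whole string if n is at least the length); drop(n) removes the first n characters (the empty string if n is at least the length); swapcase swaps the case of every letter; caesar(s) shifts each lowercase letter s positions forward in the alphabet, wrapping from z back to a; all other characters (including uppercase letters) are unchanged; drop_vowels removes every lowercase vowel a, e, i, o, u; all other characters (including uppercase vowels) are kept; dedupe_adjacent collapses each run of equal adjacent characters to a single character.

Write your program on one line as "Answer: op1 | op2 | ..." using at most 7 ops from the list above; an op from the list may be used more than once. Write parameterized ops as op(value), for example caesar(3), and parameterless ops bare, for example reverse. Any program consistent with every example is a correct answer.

caesar(25) | caesar(11) | caesar(20) | take(3) | reverse | drop_vowels

Check, running the answer program on each example:
  "xsdgbzw" -> "wrcfayv" -> "hcnqljg" -> "bwhkfda" -> "bwh" -> "hwb" -> "hwb"
  "mzhuaktqhglb" -> "lygtzjspgfka" -> "wjrekudarqvl" -> "qdlyeoxulkpf" -> "qdl" -> "ldq" -> "ldq"
  "wohcdkgw" -> "vngbcjfv" -> "gyrmnuqg" -> "aslghoka" -> "asl" -> "lsa" -> "ls"
  "yaumkihg" -> "xztljhgf" -> "ikewusrq" -> "ceyqomlk" -> "cey" -> "yec" -> "yc"
  "gycupcxrqtq" -> "fxbtobwqpsp" -> "qimezmhbada" -> "kcgytgbvuxu" -> "kcg" -> "gck" -> "gck"
  "aeligzlzb" -> "zdkhfykya" -> "kovsqjvjl" -> "eipmkdpdf" -> "eip" -> "pie" -> "p"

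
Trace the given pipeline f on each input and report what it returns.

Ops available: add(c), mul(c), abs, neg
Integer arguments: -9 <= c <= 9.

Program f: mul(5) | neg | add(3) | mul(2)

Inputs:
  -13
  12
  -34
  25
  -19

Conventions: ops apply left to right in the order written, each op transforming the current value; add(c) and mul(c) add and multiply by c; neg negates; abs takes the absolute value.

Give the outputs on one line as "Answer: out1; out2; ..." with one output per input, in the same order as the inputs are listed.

136; -114; 346; -244; 196

Execution, op by op:
  -13 -> -65 -> 65 -> 68 -> 136
  12 -> 60 -> -60 -> -57 -> -114
  -34 -> -170 -> 170 -> 173 -> 346
  25 -> 125 -> -125 -> -122 -> -244
  -19 -> -95 -> 95 -> 98 -> 196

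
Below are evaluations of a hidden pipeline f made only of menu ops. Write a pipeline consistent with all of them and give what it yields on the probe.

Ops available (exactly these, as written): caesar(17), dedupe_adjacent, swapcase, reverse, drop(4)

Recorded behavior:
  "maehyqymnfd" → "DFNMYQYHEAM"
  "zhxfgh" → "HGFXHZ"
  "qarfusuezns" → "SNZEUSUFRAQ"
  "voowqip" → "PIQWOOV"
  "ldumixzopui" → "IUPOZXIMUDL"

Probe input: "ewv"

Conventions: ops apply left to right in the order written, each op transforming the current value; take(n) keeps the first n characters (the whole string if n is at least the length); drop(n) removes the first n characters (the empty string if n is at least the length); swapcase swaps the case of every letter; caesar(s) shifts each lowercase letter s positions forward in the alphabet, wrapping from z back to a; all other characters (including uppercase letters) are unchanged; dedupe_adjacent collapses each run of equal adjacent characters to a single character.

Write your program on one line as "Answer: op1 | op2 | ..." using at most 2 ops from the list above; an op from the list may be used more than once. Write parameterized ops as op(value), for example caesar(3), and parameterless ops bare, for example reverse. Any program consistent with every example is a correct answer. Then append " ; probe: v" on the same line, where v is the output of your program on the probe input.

swapcase | reverse ; probe: "VWE"

Check, running the answer program on each example:
  "maehyqymnfd" -> "MAEHYQYMNFD" -> "DFNMYQYHEAM"
  "zhxfgh" -> "ZHXFGH" -> "HGFXHZ"
  "qarfusuezns" -> "QARFUSUEZNS" -> "SNZEUSUFRAQ"
  "voowqip" -> "VOOWQIP" -> "PIQWOOV"
  "ldumixzopui" -> "LDUMIXZOPUI" -> "IUPOZXIMUDL"
  probe: "ewv" -> "EWV" -> "VWE"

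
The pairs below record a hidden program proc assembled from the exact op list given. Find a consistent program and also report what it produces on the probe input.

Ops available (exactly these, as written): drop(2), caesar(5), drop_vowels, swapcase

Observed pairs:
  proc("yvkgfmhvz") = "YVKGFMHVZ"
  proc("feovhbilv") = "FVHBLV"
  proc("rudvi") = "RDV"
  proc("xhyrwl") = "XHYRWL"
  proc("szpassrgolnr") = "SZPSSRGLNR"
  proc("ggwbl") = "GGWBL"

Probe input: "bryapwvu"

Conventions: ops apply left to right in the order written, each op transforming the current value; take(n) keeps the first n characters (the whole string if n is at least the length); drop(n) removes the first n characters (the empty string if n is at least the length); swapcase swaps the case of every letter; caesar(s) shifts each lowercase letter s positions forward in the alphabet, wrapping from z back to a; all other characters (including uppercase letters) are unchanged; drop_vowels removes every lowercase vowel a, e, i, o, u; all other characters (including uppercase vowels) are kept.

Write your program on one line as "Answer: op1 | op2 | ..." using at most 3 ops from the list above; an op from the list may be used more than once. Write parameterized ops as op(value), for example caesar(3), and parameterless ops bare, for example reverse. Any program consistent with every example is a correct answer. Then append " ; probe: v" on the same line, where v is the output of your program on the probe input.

drop_vowels | swapcase ; probe: "BRYPWV"

Check, running the answer program on each example:
  "yvkgfmhvz" -> "yvkgfmhvz" -> "YVKGFMHVZ"
  "feovhbilv" -> "fvhblv" -> "FVHBLV"
  "rudvi" -> "rdv" -> "RDV"
  "xhyrwl" -> "xhyrwl" -> "XHYRWL"
  "szpassrgolnr" -> "szpssrglnr" -> "SZPSSRGLNR"
  "ggwbl" -> "ggwbl" -> "GGWBL"
  probe: "bryapwvu" -> "brypwv" -> "BRYPWV"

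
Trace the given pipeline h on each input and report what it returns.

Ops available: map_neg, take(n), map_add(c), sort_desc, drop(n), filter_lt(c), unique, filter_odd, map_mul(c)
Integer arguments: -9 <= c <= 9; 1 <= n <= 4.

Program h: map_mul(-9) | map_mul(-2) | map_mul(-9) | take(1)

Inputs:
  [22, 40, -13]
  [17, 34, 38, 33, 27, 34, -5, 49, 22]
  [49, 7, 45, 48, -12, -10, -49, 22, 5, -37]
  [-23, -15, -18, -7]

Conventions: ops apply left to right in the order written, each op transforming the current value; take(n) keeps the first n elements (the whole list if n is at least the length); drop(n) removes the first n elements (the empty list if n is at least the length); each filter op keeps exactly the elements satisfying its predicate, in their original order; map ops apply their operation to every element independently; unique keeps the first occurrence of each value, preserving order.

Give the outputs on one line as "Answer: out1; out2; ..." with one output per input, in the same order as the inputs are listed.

[-3564]; [-2754]; [-7938]; [3726]

Execution, op by op:
  [22, 40, -13] -> [-198, -360, 117] -> [396, 720, -234] -> [-3564, -6480, 2106] -> [-3564]
  [17, 34, 38, 33, 27, 34, -5, 49, 22] -> [-153, -306, -342, -297, -243, -306, 45, -441, -198] -> [306, 612, 684, 594, 486, 612, -90, 882, 396] -> [-2754, -5508, -6156, -5346, -4374, -5508, 810, -7938, -3564] -> [-2754]
  [49, 7, 45, 48, -12, -10, -49, 22, 5, -37] -> [-441, -63, -405, -432, 108, 90, 441, -198, -45, 333] -> [882, 126, 810, 864, -216, -180, -882, 396, 90, -666] -> [-7938, -1134, -7290, -7776, 1944, 1620, 7938, -3564, -810, 5994] -> [-7938]
  [-23, -15, -18, -7] -> [207, 135, 162, 63] -> [-414, -270, -324, -126] -> [3726, 2430, 2916, 1134] -> [3726]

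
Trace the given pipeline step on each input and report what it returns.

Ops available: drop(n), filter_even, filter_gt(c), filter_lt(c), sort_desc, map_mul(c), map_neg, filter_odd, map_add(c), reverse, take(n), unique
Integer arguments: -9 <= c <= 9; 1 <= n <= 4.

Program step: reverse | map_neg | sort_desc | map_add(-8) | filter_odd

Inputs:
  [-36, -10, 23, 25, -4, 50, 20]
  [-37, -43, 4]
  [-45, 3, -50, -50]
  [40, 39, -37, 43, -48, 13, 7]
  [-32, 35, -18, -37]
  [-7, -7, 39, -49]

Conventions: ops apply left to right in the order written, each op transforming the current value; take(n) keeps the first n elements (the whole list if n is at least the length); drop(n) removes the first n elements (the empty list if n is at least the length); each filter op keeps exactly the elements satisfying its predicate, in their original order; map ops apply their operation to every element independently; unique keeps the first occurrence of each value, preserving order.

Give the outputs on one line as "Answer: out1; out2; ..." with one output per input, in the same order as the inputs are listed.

Execution, op by op:
  [-36, -10, 23, 25, -4, 50, 20] -> [20, 50, -4, 25, 23, -10, -36] -> [-20, -50, 4, -25, -23, 10, 36] -> [36, 10, 4, -20, -23, -25, -50] -> [28, 2, -4, -28, -31, -33, -58] -> [-31, -33]
  [-37, -43, 4] -> [4, -43, -37] -> [-4, 43, 37] -> [43, 37, -4] -> [35, 29, -12] -> [35, 29]
  [-45, 3, -50, -50] -> [-50, -50, 3, -45] -> [50, 50, -3, 45] -> [50, 50, 45, -3] -> [42, 42, 37, -11] -> [37, -11]
  [40, 39, -37, 43, -48, 13, 7] -> [7, 13, -48, 43, -37, 39, 40] -> [-7, -13, 48, -43, 37, -39, -40] -> [48, 37, -7, -13, -39, -40, -43] -> [40, 29, -15, -21, -47, -48, -51] -> [29, -15, -21, -47, -51]
  [-32, 35, -18, -37] -> [-37, -18, 35, -32] -> [37, 18, -35, 32] -> [37, 32, 18, -35] -> [29, 24, 10, -43] -> [29, -43]
  [-7, -7, 39, -49] -> [-49, 39, -7, -7] -> [49, -39, 7, 7] -> [49, 7, 7, -39] -> [41, -1, -1, -47] -> [41, -1, -1, -47]

[-31, -33]; [35, 29]; [37, -11]; [29, -15, -21, -47, -51]; [29, -43]; [41, -1, -1, -47]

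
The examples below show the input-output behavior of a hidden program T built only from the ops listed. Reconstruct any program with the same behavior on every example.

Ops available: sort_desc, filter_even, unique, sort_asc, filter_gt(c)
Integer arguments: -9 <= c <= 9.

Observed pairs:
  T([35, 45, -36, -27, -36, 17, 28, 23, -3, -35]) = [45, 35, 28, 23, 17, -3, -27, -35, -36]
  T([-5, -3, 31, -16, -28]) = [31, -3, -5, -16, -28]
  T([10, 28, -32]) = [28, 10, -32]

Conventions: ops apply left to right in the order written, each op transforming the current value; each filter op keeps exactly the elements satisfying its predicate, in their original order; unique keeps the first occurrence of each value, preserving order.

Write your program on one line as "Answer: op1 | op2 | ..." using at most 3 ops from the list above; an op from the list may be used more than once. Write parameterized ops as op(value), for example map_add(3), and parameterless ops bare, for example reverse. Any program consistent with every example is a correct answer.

sort_desc | unique

Check, running the answer program on each example:
  [35, 45, -36, -27, -36, 17, 28, 23, -3, -35] -> [45, 35, 28, 23, 17, -3, -27, -35, -36, -36] -> [45, 35, 28, 23, 17, -3, -27, -35, -36]
  [-5, -3, 31, -16, -28] -> [31, -3, -5, -16, -28] -> [31, -3, -5, -16, -28]
  [10, 28, -32] -> [28, 10, -32] -> [28, 10, -32]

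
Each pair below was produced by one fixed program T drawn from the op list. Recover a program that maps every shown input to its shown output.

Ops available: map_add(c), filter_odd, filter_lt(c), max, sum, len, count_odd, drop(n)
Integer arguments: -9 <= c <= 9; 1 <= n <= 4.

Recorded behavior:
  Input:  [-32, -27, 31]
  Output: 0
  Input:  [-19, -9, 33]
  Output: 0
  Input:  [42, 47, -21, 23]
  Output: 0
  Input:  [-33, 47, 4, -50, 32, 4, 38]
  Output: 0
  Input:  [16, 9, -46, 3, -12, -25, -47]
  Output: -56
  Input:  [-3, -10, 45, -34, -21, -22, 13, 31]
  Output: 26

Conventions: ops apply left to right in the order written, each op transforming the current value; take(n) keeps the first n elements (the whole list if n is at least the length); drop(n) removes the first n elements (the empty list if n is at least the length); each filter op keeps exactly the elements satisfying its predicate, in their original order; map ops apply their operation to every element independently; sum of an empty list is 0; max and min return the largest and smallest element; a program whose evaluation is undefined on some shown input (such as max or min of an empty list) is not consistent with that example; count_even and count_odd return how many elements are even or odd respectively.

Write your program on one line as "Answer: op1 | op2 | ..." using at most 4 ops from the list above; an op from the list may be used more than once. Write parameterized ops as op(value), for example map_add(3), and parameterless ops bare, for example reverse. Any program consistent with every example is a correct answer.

filter_odd | map_add(-9) | drop(3) | sum

Check, running the answer program on each example:
  [-32, -27, 31] -> [-27, 31] -> [-36, 22] -> [] -> 0
  [-19, -9, 33] -> [-19, -9, 33] -> [-28, -18, 24] -> [] -> 0
  [42, 47, -21, 23] -> [47, -21, 23] -> [38, -30, 14] -> [] -> 0
  [-33, 47, 4, -50, 32, 4, 38] -> [-33, 47] -> [-42, 38] -> [] -> 0
  [16, 9, -46, 3, -12, -25, -47] -> [9, 3, -25, -47] -> [0, -6, -34, -56] -> [-56] -> -56
  [-3, -10, 45, -34, -21, -22, 13, 31] -> [-3, 45, -21, 13, 31] -> [-12, 36, -30, 4, 22] -> [4, 22] -> 26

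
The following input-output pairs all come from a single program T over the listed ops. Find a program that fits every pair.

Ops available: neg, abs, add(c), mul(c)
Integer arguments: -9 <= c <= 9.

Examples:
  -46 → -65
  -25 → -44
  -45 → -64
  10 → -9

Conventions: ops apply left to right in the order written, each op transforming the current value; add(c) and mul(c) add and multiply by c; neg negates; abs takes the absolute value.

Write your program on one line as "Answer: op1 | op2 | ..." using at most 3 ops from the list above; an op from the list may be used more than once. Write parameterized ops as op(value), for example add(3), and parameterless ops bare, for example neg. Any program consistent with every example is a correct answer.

add(-8) | add(-3) | add(-8)

Check, running the answer program on each example:
  -46 -> -54 -> -57 -> -65
  -25 -> -33 -> -36 -> -44
  -45 -> -53 -> -56 -> -64
  10 -> 2 -> -1 -> -9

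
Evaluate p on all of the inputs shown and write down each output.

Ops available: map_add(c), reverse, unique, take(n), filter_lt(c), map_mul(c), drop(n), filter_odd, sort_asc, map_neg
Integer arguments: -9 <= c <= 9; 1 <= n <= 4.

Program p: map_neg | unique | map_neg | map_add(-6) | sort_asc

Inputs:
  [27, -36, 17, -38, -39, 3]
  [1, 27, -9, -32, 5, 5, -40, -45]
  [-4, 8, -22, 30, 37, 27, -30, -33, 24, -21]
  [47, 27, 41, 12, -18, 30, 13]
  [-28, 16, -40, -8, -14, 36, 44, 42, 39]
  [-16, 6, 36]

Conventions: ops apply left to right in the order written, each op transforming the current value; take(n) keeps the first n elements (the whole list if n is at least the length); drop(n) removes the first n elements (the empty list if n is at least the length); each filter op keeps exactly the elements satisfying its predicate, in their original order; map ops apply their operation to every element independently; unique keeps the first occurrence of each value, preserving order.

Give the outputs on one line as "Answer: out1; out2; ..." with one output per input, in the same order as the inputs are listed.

Execution, op by op:
  [27, -36, 17, -38, -39, 3] -> [-27, 36, -17, 38, 39, -3] -> [-27, 36, -17, 38, 39, -3] -> [27, -36, 17, -38, -39, 3] -> [21, -42, 11, -44, -45, -3] -> [-45, -44, -42, -3, 11, 21]
  [1, 27, -9, -32, 5, 5, -40, -45] -> [-1, -27, 9, 32, -5, -5, 40, 45] -> [-1, -27, 9, 32, -5, 40, 45] -> [1, 27, -9, -32, 5, -40, -45] -> [-5, 21, -15, -38, -1, -46, -51] -> [-51, -46, -38, -15, -5, -1, 21]
  [-4, 8, -22, 30, 37, 27, -30, -33, 24, -21] -> [4, -8, 22, -30, -37, -27, 30, 33, -24, 21] -> [4, -8, 22, -30, -37, -27, 30, 33, -24, 21] -> [-4, 8, -22, 30, 37, 27, -30, -33, 24, -21] -> [-10, 2, -28, 24, 31, 21, -36, -39, 18, -27] -> [-39, -36, -28, -27, -10, 2, 18, 21, 24, 31]
  [47, 27, 41, 12, -18, 30, 13] -> [-47, -27, -41, -12, 18, -30, -13] -> [-47, -27, -41, -12, 18, -30, -13] -> [47, 27, 41, 12, -18, 30, 13] -> [41, 21, 35, 6, -24, 24, 7] -> [-24, 6, 7, 21, 24, 35, 41]
  [-28, 16, -40, -8, -14, 36, 44, 42, 39] -> [28, -16, 40, 8, 14, -36, -44, -42, -39] -> [28, -16, 40, 8, 14, -36, -44, -42, -39] -> [-28, 16, -40, -8, -14, 36, 44, 42, 39] -> [-34, 10, -46, -14, -20, 30, 38, 36, 33] -> [-46, -34, -20, -14, 10, 30, 33, 36, 38]
  [-16, 6, 36] -> [16, -6, -36] -> [16, -6, -36] -> [-16, 6, 36] -> [-22, 0, 30] -> [-22, 0, 30]

[-45, -44, -42, -3, 11, 21]; [-51, -46, -38, -15, -5, -1, 21]; [-39, -36, -28, -27, -10, 2, 18, 21, 24, 31]; [-24, 6, 7, 21, 24, 35, 41]; [-46, -34, -20, -14, 10, 30, 33, 36, 38]; [-22, 0, 30]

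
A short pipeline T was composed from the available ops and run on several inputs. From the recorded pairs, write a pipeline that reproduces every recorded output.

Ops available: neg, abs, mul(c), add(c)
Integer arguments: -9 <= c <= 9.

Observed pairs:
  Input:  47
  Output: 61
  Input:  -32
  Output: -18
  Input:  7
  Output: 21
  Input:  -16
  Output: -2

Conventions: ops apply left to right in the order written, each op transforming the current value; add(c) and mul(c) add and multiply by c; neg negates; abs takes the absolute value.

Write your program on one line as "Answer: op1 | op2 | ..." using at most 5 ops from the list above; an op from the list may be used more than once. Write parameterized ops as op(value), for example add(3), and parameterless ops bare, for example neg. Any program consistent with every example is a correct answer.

neg | add(-9) | add(-5) | neg

Check, running the answer program on each example:
  47 -> -47 -> -56 -> -61 -> 61
  -32 -> 32 -> 23 -> 18 -> -18
  7 -> -7 -> -16 -> -21 -> 21
  -16 -> 16 -> 7 -> 2 -> -2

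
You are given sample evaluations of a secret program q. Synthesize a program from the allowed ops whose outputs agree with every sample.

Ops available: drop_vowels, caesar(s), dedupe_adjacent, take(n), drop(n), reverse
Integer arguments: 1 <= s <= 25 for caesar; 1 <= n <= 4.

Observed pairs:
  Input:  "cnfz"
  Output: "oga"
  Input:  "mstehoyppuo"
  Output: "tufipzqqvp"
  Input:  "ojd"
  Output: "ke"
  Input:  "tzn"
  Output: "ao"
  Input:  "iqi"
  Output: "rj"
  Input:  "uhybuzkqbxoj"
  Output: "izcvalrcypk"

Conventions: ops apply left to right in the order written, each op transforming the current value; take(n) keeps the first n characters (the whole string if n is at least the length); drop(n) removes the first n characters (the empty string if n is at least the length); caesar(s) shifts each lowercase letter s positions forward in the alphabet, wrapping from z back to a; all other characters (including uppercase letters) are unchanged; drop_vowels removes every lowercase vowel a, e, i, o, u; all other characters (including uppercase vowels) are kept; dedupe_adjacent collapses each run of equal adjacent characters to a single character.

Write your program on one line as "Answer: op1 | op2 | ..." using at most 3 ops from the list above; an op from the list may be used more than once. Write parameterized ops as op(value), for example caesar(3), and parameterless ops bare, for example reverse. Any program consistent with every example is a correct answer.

caesar(1) | drop(1)

Check, running the answer program on each example:
  "cnfz" -> "doga" -> "oga"
  "mstehoyppuo" -> "ntufipzqqvp" -> "tufipzqqvp"
  "ojd" -> "pke" -> "ke"
  "tzn" -> "uao" -> "ao"
  "iqi" -> "jrj" -> "rj"
  "uhybuzkqbxoj" -> "vizcvalrcypk" -> "izcvalrcypk"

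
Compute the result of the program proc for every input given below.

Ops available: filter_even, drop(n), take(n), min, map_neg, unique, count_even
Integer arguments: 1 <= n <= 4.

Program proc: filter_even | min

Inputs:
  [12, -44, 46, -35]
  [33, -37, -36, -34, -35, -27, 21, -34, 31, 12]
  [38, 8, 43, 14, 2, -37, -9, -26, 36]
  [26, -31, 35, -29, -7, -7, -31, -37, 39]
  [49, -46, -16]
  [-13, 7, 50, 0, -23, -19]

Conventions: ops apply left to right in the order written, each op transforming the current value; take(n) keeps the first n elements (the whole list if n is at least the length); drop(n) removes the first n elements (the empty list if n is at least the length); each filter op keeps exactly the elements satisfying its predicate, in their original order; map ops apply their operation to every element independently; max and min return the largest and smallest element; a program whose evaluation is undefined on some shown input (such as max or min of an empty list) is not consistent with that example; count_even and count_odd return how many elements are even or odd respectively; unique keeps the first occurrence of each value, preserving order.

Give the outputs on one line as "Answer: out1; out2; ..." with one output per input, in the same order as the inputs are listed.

-44; -36; -26; 26; -46; 0

Execution, op by op:
  [12, -44, 46, -35] -> [12, -44, 46] -> -44
  [33, -37, -36, -34, -35, -27, 21, -34, 31, 12] -> [-36, -34, -34, 12] -> -36
  [38, 8, 43, 14, 2, -37, -9, -26, 36] -> [38, 8, 14, 2, -26, 36] -> -26
  [26, -31, 35, -29, -7, -7, -31, -37, 39] -> [26] -> 26
  [49, -46, -16] -> [-46, -16] -> -46
  [-13, 7, 50, 0, -23, -19] -> [50, 0] -> 0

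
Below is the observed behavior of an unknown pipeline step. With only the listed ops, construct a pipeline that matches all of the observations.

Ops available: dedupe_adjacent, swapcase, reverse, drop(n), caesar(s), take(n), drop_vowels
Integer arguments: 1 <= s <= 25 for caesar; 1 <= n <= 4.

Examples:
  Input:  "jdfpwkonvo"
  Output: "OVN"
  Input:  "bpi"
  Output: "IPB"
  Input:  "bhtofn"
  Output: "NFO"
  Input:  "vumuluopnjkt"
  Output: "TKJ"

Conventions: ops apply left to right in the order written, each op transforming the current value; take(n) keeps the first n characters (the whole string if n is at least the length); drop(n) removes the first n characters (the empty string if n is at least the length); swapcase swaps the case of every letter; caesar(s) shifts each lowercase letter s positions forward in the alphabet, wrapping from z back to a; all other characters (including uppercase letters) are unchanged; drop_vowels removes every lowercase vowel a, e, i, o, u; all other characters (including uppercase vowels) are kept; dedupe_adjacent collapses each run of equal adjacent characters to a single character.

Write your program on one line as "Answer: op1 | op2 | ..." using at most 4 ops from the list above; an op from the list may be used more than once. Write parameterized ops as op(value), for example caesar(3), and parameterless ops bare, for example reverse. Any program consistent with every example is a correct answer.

reverse | take(4) | take(3) | swapcase

Check, running the answer program on each example:
  "jdfpwkonvo" -> "ovnokwpfdj" -> "ovno" -> "ovn" -> "OVN"
  "bpi" -> "ipb" -> "ipb" -> "ipb" -> "IPB"
  "bhtofn" -> "nfothb" -> "nfot" -> "nfo" -> "NFO"
  "vumuluopnjkt" -> "tkjnpoulumuv" -> "tkjn" -> "tkj" -> "TKJ"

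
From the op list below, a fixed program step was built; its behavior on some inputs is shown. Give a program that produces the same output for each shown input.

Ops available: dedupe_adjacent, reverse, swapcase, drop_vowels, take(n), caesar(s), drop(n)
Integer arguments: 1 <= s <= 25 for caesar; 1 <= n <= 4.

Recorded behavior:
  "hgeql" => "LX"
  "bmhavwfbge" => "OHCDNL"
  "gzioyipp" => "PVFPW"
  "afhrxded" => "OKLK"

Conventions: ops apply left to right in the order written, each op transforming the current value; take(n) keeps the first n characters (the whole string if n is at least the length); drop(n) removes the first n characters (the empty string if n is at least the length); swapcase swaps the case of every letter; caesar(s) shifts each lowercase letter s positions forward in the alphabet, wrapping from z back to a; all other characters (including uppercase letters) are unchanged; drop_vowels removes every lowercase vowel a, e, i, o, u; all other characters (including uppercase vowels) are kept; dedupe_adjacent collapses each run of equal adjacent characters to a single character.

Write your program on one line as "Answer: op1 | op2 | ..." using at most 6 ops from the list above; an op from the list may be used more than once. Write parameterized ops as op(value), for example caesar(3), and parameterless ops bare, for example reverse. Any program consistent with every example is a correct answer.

dedupe_adjacent | caesar(3) | drop(2) | drop_vowels | caesar(4) | swapcase

Check, running the answer program on each example:
  "hgeql" -> "hgeql" -> "kjhto" -> "hto" -> "ht" -> "lx" -> "LX"
  "bmhavwfbge" -> "bmhavwfbge" -> "epkdyziejh" -> "kdyziejh" -> "kdyzjh" -> "ohcdnl" -> "OHCDNL"
  "gzioyipp" -> "gzioyip" -> "jclrbls" -> "lrbls" -> "lrbls" -> "pvfpw" -> "PVFPW"
  "afhrxded" -> "afhrxded" -> "dikuaghg" -> "kuaghg" -> "kghg" -> "oklk" -> "OKLK"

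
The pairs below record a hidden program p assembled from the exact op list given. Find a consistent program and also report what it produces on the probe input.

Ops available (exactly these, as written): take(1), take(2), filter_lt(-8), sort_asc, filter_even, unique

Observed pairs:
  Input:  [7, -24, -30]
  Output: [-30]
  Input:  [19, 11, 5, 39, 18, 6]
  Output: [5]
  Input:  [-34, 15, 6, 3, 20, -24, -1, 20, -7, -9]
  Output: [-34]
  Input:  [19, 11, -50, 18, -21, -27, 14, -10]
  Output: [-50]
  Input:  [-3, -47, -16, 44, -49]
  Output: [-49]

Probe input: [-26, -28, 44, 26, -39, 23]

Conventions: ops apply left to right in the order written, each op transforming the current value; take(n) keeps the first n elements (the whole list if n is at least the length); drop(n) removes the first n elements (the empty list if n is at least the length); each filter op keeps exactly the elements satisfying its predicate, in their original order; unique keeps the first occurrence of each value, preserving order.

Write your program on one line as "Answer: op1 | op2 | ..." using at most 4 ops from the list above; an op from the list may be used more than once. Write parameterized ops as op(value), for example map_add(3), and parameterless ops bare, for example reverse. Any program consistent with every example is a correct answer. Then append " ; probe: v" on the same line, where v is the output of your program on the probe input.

unique | sort_asc | take(1) ; probe: [-39]

Check, running the answer program on each example:
  [7, -24, -30] -> [7, -24, -30] -> [-30, -24, 7] -> [-30]
  [19, 11, 5, 39, 18, 6] -> [19, 11, 5, 39, 18, 6] -> [5, 6, 11, 18, 19, 39] -> [5]
  [-34, 15, 6, 3, 20, -24, -1, 20, -7, -9] -> [-34, 15, 6, 3, 20, -24, -1, -7, -9] -> [-34, -24, -9, -7, -1, 3, 6, 15, 20] -> [-34]
  [19, 11, -50, 18, -21, -27, 14, -10] -> [19, 11, -50, 18, -21, -27, 14, -10] -> [-50, -27, -21, -10, 11, 14, 18, 19] -> [-50]
  [-3, -47, -16, 44, -49] -> [-3, -47, -16, 44, -49] -> [-49, -47, -16, -3, 44] -> [-49]
  probe: [-26, -28, 44, 26, -39, 23] -> [-26, -28, 44, 26, -39, 23] -> [-39, -28, -26, 23, 26, 44] -> [-39]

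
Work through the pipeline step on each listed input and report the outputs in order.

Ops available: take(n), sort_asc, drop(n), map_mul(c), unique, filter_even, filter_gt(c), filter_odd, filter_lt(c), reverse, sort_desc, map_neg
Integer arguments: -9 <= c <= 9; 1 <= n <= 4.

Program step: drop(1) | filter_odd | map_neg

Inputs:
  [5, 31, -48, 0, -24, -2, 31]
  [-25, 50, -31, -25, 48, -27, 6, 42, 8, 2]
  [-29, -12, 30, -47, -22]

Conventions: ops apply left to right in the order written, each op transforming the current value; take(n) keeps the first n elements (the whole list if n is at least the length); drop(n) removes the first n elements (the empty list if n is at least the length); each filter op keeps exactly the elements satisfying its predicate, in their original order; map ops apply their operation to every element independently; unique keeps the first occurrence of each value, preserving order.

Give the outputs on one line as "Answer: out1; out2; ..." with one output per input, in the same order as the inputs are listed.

Execution, op by op:
  [5, 31, -48, 0, -24, -2, 31] -> [31, -48, 0, -24, -2, 31] -> [31, 31] -> [-31, -31]
  [-25, 50, -31, -25, 48, -27, 6, 42, 8, 2] -> [50, -31, -25, 48, -27, 6, 42, 8, 2] -> [-31, -25, -27] -> [31, 25, 27]
  [-29, -12, 30, -47, -22] -> [-12, 30, -47, -22] -> [-47] -> [47]

[-31, -31]; [31, 25, 27]; [47]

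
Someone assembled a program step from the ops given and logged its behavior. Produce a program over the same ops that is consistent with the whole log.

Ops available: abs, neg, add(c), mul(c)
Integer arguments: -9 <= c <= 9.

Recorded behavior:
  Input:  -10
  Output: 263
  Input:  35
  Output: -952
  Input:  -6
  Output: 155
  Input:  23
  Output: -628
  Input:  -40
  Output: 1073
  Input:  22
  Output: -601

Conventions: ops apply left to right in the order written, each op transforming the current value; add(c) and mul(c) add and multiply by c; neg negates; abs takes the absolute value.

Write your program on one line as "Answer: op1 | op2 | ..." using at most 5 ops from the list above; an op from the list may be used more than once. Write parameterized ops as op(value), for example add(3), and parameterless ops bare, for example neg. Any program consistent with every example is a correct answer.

mul(-3) | neg | mul(9) | add(7) | neg

Check, running the answer program on each example:
  -10 -> 30 -> -30 -> -270 -> -263 -> 263
  35 -> -105 -> 105 -> 945 -> 952 -> -952
  -6 -> 18 -> -18 -> -162 -> -155 -> 155
  23 -> -69 -> 69 -> 621 -> 628 -> -628
  -40 -> 120 -> -120 -> -1080 -> -1073 -> 1073
  22 -> -66 -> 66 -> 594 -> 601 -> -601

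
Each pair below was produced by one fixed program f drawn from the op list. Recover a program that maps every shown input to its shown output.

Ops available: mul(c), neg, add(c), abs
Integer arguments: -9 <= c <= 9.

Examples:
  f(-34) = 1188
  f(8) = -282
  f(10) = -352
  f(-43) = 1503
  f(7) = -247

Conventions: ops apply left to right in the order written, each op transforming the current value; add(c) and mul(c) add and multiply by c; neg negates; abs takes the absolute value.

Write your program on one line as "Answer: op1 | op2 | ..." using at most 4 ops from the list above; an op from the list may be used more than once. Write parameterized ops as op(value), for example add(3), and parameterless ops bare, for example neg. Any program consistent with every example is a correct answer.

mul(-5) | mul(7) | add(5) | add(-7)

Check, running the answer program on each example:
  -34 -> 170 -> 1190 -> 1195 -> 1188
  8 -> -40 -> -280 -> -275 -> -282
  10 -> -50 -> -350 -> -345 -> -352
  -43 -> 215 -> 1505 -> 1510 -> 1503
  7 -> -35 -> -245 -> -240 -> -247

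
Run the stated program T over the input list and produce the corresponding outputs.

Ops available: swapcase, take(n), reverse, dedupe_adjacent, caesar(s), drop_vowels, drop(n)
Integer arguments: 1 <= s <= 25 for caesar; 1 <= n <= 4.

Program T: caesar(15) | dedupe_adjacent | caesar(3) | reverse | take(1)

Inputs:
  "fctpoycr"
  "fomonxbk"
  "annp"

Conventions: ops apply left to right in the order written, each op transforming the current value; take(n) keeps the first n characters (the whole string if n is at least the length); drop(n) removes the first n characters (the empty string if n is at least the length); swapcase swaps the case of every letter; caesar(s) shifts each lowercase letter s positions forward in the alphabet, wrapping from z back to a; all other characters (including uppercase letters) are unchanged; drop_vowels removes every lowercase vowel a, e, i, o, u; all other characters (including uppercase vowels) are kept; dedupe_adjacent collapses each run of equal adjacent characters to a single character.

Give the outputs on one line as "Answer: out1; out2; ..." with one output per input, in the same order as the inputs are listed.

Execution, op by op:
  "fctpoycr" -> "uriednrg" -> "uriednrg" -> "xulhgquj" -> "juqghlux" -> "j"
  "fomonxbk" -> "udbdcmqz" -> "udbdcmqz" -> "xgegfptc" -> "ctpfgegx" -> "c"
  "annp" -> "pcce" -> "pce" -> "sfh" -> "hfs" -> "h"

"j"; "c"; "h"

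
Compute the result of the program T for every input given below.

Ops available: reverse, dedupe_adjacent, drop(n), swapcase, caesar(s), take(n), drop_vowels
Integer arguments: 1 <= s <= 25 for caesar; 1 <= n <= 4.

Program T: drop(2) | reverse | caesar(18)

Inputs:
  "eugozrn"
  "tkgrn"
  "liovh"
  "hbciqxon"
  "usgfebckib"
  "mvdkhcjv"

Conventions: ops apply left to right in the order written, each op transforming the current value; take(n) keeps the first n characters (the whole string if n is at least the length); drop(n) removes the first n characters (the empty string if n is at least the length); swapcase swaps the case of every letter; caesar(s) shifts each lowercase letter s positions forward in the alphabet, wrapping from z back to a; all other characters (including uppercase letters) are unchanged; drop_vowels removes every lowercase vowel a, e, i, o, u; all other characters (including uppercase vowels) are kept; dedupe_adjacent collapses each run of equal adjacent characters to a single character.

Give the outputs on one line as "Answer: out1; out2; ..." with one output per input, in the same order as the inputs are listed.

Execution, op by op:
  "eugozrn" -> "gozrn" -> "nrzog" -> "fjrgy"
  "tkgrn" -> "grn" -> "nrg" -> "fjy"
  "liovh" -> "ovh" -> "hvo" -> "zng"
  "hbciqxon" -> "ciqxon" -> "noxqic" -> "fgpiau"
  "usgfebckib" -> "gfebckib" -> "bikcbefg" -> "tacutwxy"
  "mvdkhcjv" -> "dkhcjv" -> "vjchkd" -> "nbuzcv"

"fjrgy"; "fjy"; "zng"; "fgpiau"; "tacutwxy"; "nbuzcv"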